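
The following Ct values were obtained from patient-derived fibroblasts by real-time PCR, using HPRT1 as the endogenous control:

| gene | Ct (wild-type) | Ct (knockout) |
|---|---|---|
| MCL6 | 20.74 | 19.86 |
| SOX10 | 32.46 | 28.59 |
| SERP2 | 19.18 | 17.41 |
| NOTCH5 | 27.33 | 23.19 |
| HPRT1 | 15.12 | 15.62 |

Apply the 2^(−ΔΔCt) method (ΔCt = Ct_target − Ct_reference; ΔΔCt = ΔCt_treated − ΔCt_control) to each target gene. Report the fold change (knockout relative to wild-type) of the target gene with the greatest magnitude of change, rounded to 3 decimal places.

24.933

MCL6: ΔΔCt = (19.86−15.62) − (20.74−15.12) = 4.24 − 5.62 = -1.38; fold change = 2^1.38 = 2.603
SOX10: ΔΔCt = (28.59−15.62) − (32.46−15.12) = 12.97 − 17.34 = -4.37; fold change = 2^4.37 = 20.678
SERP2: ΔΔCt = (17.41−15.62) − (19.18−15.12) = 1.79 − 4.06 = -2.27; fold change = 2^2.27 = 4.823
NOTCH5: ΔΔCt = (23.19−15.62) − (27.33−15.12) = 7.57 − 12.21 = -4.64; fold change = 2^4.64 = 24.933
NOTCH5 has the largest |ΔΔCt| = 4.64.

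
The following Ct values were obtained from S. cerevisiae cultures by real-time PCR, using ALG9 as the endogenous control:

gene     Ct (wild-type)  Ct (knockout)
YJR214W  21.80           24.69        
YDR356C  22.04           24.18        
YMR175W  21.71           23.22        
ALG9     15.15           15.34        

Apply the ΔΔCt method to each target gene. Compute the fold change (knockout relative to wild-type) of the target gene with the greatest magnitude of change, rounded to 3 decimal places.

YJR214W: ΔΔCt = (24.69−15.34) − (21.80−15.15) = 9.35 − 6.65 = 2.70; fold change = 2^-2.70 = 0.154
YDR356C: ΔΔCt = (24.18−15.34) − (22.04−15.15) = 8.84 − 6.89 = 1.95; fold change = 2^-1.95 = 0.259
YMR175W: ΔΔCt = (23.22−15.34) − (21.71−15.15) = 7.88 − 6.56 = 1.32; fold change = 2^-1.32 = 0.401
YJR214W has the largest |ΔΔCt| = 2.70.

0.154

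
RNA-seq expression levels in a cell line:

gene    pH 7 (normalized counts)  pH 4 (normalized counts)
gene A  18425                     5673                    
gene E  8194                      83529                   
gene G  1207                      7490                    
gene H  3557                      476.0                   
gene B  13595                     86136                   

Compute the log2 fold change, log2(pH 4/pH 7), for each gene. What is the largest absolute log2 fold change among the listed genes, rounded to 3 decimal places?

log2(5673/18425) = -1.699  (gene A)
log2(83529/8194) = 3.350  (gene E)
log2(7490/1207) = 2.634  (gene G)
log2(476.0/3557) = -2.902  (gene H)
log2(86136/13595) = 2.664  (gene B)
The largest magnitude belongs to gene E.

3.350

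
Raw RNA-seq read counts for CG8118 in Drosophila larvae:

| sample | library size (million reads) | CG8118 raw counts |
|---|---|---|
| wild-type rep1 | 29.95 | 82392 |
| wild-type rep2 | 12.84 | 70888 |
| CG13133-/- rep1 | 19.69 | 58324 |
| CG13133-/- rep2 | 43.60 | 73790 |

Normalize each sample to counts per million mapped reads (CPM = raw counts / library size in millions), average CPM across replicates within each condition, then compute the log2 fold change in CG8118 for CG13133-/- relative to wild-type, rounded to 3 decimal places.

-0.830

CPM(wild-type rep1) = 82392 / 29.95 = 2750.9850
CPM(wild-type rep2) = 70888 / 12.84 = 5520.8723
CPM(CG13133-/- rep1) = 58324 / 19.69 = 2962.1127
CPM(CG13133-/- rep2) = 73790 / 43.60 = 1692.4312
mean CPM(wild-type) = 4135.9286; mean CPM(CG13133-/-) = 2327.2720
Fold change = 2327.2720 / 4135.9286 = 0.56270
log2(0.56270) = -0.8296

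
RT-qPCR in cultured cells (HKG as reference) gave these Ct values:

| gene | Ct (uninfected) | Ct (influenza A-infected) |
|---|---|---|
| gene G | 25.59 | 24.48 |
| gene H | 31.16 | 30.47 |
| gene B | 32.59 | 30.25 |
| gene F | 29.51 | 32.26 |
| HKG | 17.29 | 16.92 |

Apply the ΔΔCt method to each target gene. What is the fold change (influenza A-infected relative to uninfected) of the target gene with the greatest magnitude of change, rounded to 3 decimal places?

0.115

gene G: ΔΔCt = (24.48−16.92) − (25.59−17.29) = 7.56 − 8.30 = -0.74; fold change = 2^0.74 = 1.670
gene H: ΔΔCt = (30.47−16.92) − (31.16−17.29) = 13.55 − 13.87 = -0.32; fold change = 2^0.32 = 1.248
gene B: ΔΔCt = (30.25−16.92) − (32.59−17.29) = 13.33 − 15.30 = -1.97; fold change = 2^1.97 = 3.918
gene F: ΔΔCt = (32.26−16.92) − (29.51−17.29) = 15.34 − 12.22 = 3.12; fold change = 2^-3.12 = 0.115
gene F has the largest |ΔΔCt| = 3.12.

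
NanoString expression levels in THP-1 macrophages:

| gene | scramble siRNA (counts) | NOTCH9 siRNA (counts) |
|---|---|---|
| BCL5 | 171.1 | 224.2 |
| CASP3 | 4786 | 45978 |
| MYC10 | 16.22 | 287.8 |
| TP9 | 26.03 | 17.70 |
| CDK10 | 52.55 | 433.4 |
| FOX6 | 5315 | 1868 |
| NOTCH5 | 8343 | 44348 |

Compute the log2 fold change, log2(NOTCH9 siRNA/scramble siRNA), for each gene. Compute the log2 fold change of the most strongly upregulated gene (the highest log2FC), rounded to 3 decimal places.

log2(224.2/171.1) = 0.390  (BCL5)
log2(45978/4786) = 3.264  (CASP3)
log2(287.8/16.22) = 4.149  (MYC10)
log2(17.70/26.03) = -0.556  (TP9)
log2(433.4/52.55) = 3.044  (CDK10)
log2(1868/5315) = -1.509  (FOX6)
log2(44348/8343) = 2.410  (NOTCH5)
MYC10 is most strongly upregulated.

4.149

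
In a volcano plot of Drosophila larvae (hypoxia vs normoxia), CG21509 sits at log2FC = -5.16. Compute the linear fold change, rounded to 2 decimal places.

0.03

Fold change = 2^(-5.16) = 0.028
That is, CG21509 drops to 2.8% of the normoxia level.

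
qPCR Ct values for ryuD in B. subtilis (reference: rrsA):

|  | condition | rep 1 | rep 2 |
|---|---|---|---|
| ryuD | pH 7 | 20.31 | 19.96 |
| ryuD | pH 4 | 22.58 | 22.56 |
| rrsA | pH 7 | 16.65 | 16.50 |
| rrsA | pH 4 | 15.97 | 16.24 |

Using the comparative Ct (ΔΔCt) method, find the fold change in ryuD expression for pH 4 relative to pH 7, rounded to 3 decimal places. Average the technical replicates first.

0.134

Mean Ct: ryuD pH 7 20.135; ryuD pH 4 22.570; rrsA pH 7 16.575; rrsA pH 4 16.105
ΔCt(pH 7) = 20.135 − 16.575 = 3.560
ΔCt(pH 4) = 22.570 − 16.105 = 6.465
ΔΔCt = 6.465 − 3.560 = 2.905
Fold change = 2^(−2.905) = 0.1335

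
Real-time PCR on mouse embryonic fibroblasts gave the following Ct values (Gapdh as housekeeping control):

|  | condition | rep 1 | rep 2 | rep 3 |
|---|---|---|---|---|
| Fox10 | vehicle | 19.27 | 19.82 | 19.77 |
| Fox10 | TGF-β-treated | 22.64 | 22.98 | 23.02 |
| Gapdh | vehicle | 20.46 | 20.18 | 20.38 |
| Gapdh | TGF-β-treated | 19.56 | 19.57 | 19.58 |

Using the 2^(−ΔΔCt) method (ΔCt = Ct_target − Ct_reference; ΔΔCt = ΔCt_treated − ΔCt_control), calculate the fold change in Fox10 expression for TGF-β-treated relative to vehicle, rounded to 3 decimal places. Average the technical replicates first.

Mean Ct: Fox10 vehicle 19.620; Fox10 TGF-β-treated 22.880; Gapdh vehicle 20.340; Gapdh TGF-β-treated 19.570
ΔCt(vehicle) = 19.620 − 20.340 = -0.720
ΔCt(TGF-β-treated) = 22.880 − 19.570 = 3.310
ΔΔCt = 3.310 − (-0.720) = 4.030
Fold change = 2^(−4.030) = 0.0612

0.061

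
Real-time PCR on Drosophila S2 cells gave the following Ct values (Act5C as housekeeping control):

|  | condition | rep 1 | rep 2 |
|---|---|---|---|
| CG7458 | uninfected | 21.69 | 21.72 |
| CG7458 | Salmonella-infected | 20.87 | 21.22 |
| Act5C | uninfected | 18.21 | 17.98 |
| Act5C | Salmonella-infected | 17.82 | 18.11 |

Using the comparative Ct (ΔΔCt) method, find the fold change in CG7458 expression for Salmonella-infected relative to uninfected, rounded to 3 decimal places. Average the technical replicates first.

Mean Ct: CG7458 uninfected 21.705; CG7458 Salmonella-infected 21.045; Act5C uninfected 18.095; Act5C Salmonella-infected 17.965
ΔCt(uninfected) = 21.705 − 18.095 = 3.610
ΔCt(Salmonella-infected) = 21.045 − 17.965 = 3.080
ΔΔCt = 3.080 − 3.610 = -0.530
Fold change = 2^(−(-0.530)) = 2^0.530 = 1.4439

1.444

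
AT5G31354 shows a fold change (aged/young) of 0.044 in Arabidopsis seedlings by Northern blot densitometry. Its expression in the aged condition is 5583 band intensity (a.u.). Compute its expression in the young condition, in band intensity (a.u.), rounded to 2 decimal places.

young expression = 5583 / 0.044 = 126886.36

126886.36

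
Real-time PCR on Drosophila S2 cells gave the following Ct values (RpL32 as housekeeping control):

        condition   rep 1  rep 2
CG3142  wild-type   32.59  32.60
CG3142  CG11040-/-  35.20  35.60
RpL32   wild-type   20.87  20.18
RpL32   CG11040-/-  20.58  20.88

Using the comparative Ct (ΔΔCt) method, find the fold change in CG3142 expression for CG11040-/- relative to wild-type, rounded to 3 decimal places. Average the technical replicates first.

0.165

Mean Ct: CG3142 wild-type 32.595; CG3142 CG11040-/- 35.400; RpL32 wild-type 20.525; RpL32 CG11040-/- 20.730
ΔCt(wild-type) = 32.595 − 20.525 = 12.070
ΔCt(CG11040-/-) = 35.400 − 20.730 = 14.670
ΔΔCt = 14.670 − 12.070 = 2.600
Fold change = 2^(−2.600) = 0.1649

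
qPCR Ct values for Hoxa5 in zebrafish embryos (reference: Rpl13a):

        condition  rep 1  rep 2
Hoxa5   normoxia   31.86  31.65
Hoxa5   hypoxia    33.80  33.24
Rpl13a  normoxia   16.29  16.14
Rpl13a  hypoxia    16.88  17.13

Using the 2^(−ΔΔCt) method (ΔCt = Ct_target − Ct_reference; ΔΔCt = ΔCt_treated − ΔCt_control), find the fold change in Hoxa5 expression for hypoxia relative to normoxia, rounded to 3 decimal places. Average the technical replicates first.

Mean Ct: Hoxa5 normoxia 31.755; Hoxa5 hypoxia 33.520; Rpl13a normoxia 16.215; Rpl13a hypoxia 17.005
ΔCt(normoxia) = 31.755 − 16.215 = 15.540
ΔCt(hypoxia) = 33.520 − 17.005 = 16.515
ΔΔCt = 16.515 − 15.540 = 0.975
Fold change = 2^(−0.975) = 0.5087

0.509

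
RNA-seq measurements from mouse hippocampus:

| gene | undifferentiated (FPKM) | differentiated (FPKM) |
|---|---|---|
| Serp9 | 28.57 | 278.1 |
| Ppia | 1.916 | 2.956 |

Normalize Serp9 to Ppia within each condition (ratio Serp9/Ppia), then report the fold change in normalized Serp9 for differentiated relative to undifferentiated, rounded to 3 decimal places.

Serp9/Ppia (undifferentiated) = 28.57 / 1.916 = 14.911
Serp9/Ppia (differentiated) = 278.1 / 2.956 = 94.08
Fold change = 94.08 / 14.911 = 6.3093

6.309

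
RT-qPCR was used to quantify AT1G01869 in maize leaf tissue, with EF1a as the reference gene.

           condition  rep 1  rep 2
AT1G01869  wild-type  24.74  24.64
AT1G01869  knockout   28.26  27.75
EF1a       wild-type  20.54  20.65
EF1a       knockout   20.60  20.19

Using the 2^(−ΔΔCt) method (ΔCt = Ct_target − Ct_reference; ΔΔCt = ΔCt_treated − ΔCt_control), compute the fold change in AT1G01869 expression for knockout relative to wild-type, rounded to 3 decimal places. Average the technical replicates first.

Mean Ct: AT1G01869 wild-type 24.690; AT1G01869 knockout 28.005; EF1a wild-type 20.595; EF1a knockout 20.395
ΔCt(wild-type) = 24.690 − 20.595 = 4.095
ΔCt(knockout) = 28.005 − 20.395 = 7.610
ΔΔCt = 7.610 − 4.095 = 3.515
Fold change = 2^(−3.515) = 0.0875

0.087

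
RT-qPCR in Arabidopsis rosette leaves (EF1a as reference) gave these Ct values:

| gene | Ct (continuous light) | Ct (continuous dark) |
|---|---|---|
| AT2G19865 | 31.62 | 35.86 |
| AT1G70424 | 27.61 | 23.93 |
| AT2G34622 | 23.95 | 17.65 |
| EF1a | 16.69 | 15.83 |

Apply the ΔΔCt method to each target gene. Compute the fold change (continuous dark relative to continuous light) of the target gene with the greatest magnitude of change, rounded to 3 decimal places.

43.411

AT2G19865: ΔΔCt = (35.86−15.83) − (31.62−16.69) = 20.03 − 14.93 = 5.10; fold change = 2^-5.10 = 0.029
AT1G70424: ΔΔCt = (23.93−15.83) − (27.61−16.69) = 8.10 − 10.92 = -2.82; fold change = 2^2.82 = 7.062
AT2G34622: ΔΔCt = (17.65−15.83) − (23.95−16.69) = 1.82 − 7.26 = -5.44; fold change = 2^5.44 = 43.411
AT2G34622 has the largest |ΔΔCt| = 5.44.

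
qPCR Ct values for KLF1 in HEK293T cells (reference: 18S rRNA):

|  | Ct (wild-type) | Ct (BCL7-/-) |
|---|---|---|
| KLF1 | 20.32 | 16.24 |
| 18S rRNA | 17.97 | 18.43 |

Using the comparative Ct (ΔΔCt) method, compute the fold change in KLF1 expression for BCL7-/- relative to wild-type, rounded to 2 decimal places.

23.26

ΔCt(wild-type) = 20.320 − 17.970 = 2.350
ΔCt(BCL7-/-) = 16.240 − 18.430 = -2.190
ΔΔCt = -2.190 − 2.350 = -4.540
Fold change = 2^(−(-4.540)) = 2^4.540 = 23.264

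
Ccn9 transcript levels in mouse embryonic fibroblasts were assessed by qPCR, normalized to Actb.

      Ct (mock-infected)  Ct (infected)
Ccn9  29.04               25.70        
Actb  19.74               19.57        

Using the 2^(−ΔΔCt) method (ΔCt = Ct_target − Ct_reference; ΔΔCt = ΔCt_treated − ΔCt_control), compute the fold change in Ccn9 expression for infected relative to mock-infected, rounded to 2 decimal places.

9.00

ΔCt(mock-infected) = 29.040 − 19.740 = 9.300
ΔCt(infected) = 25.700 − 19.570 = 6.130
ΔΔCt = 6.130 − 9.300 = -3.170
Fold change = 2^(−(-3.170)) = 2^3.170 = 9.000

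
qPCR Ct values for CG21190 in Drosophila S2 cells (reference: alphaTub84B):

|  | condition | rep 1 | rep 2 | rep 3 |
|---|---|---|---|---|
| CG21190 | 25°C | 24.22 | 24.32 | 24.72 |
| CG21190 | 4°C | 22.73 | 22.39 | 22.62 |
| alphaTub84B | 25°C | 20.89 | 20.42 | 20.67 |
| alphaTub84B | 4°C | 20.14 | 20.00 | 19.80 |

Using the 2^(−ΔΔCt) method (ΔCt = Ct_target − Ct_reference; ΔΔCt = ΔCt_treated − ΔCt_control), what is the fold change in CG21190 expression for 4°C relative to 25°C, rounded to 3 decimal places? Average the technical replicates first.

Mean Ct: CG21190 25°C 24.420; CG21190 4°C 22.580; alphaTub84B 25°C 20.660; alphaTub84B 4°C 19.980
ΔCt(25°C) = 24.420 − 20.660 = 3.760
ΔCt(4°C) = 22.580 − 19.980 = 2.600
ΔΔCt = 2.600 − 3.760 = -1.160
Fold change = 2^(−(-1.160)) = 2^1.160 = 2.2346

2.235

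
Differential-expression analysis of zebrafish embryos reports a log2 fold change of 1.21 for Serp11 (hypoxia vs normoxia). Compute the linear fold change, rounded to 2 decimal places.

2.31

Fold change = 2^(1.21) = 2.313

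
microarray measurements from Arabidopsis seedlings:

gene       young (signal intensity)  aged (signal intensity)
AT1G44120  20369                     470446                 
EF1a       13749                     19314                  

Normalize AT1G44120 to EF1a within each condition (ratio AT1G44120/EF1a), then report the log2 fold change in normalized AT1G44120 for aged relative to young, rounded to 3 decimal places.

4.039

AT1G44120/EF1a (young) = 20369 / 13749 = 1.4815
AT1G44120/EF1a (aged) = 470446 / 19314 = 24.358
Fold change = 24.358 / 1.4815 = 16.4414
log2(16.4414) = 4.0393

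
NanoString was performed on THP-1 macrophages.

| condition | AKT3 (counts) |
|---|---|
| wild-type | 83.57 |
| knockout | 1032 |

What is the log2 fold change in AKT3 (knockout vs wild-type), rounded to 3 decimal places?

3.626

Fold change = 1032 / 83.57 = 12.3489
log2(12.3489) = 3.6263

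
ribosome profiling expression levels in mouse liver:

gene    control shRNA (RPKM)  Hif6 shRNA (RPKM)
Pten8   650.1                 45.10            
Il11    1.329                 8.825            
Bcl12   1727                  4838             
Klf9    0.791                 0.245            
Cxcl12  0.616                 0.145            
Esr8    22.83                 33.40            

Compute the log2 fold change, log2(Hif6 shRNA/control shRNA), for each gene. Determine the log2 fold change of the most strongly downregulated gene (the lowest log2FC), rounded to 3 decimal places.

log2(45.10/650.1) = -3.849  (Pten8)
log2(8.825/1.329) = 2.731  (Il11)
log2(4838/1727) = 1.486  (Bcl12)
log2(0.245/0.791) = -1.691  (Klf9)
log2(0.145/0.616) = -2.087  (Cxcl12)
log2(33.40/22.83) = 0.549  (Esr8)
Pten8 is most strongly downregulated.

-3.849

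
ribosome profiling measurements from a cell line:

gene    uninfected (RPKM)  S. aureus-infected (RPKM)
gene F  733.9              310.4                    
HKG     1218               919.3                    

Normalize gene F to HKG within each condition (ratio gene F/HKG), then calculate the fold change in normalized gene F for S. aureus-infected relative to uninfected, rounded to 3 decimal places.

0.560

gene F/HKG (uninfected) = 733.9 / 1218 = 0.60255
gene F/HKG (S. aureus-infected) = 310.4 / 919.3 = 0.33765
Fold change = 0.33765 / 0.60255 = 0.5604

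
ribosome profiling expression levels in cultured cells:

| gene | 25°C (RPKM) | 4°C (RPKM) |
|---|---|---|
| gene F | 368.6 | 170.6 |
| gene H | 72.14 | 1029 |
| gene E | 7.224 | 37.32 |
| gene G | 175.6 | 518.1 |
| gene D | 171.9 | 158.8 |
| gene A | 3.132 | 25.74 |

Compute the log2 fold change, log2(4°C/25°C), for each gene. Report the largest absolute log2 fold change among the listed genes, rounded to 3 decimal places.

log2(170.6/368.6) = -1.111  (gene F)
log2(1029/72.14) = 3.834  (gene H)
log2(37.32/7.224) = 2.369  (gene E)
log2(518.1/175.6) = 1.561  (gene G)
log2(158.8/171.9) = -0.114  (gene D)
log2(25.74/3.132) = 3.039  (gene A)
The largest magnitude belongs to gene H.

3.834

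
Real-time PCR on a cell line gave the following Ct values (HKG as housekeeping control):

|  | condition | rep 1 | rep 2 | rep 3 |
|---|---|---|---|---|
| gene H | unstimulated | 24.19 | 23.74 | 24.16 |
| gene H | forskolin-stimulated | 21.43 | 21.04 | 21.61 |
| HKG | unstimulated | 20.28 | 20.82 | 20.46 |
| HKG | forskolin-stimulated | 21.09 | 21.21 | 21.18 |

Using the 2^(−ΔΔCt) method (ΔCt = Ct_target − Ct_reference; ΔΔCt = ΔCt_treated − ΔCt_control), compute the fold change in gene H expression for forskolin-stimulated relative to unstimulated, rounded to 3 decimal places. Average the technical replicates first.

9.918

Mean Ct: gene H unstimulated 24.030; gene H forskolin-stimulated 21.360; HKG unstimulated 20.520; HKG forskolin-stimulated 21.160
ΔCt(unstimulated) = 24.030 − 20.520 = 3.510
ΔCt(forskolin-stimulated) = 21.360 − 21.160 = 0.200
ΔΔCt = 0.200 − 3.510 = -3.310
Fold change = 2^(−(-3.310)) = 2^3.310 = 9.9177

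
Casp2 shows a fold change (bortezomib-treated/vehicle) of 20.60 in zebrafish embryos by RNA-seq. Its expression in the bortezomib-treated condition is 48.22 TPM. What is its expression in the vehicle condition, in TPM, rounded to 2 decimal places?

vehicle expression = 48.22 / 20.60 = 2.34

2.34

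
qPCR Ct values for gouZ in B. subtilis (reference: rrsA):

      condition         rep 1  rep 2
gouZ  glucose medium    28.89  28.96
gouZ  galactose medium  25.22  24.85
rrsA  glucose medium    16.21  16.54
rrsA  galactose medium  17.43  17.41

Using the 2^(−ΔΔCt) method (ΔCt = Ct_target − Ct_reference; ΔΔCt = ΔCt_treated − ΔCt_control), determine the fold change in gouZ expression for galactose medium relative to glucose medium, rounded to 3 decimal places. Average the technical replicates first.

30.590

Mean Ct: gouZ glucose medium 28.925; gouZ galactose medium 25.035; rrsA glucose medium 16.375; rrsA galactose medium 17.420
ΔCt(glucose medium) = 28.925 − 16.375 = 12.550
ΔCt(galactose medium) = 25.035 − 17.420 = 7.615
ΔΔCt = 7.615 − 12.550 = -4.935
Fold change = 2^(−(-4.935)) = 2^4.935 = 30.5903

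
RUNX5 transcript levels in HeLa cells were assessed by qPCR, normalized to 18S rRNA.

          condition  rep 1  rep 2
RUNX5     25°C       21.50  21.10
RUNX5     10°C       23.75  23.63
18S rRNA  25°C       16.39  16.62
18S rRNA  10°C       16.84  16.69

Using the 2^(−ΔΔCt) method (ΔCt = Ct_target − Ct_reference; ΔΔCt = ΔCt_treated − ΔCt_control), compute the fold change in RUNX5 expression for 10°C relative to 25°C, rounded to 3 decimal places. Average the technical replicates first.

0.228

Mean Ct: RUNX5 25°C 21.300; RUNX5 10°C 23.690; 18S rRNA 25°C 16.505; 18S rRNA 10°C 16.765
ΔCt(25°C) = 21.300 − 16.505 = 4.795
ΔCt(10°C) = 23.690 − 16.765 = 6.925
ΔΔCt = 6.925 − 4.795 = 2.130
Fold change = 2^(−2.130) = 0.2285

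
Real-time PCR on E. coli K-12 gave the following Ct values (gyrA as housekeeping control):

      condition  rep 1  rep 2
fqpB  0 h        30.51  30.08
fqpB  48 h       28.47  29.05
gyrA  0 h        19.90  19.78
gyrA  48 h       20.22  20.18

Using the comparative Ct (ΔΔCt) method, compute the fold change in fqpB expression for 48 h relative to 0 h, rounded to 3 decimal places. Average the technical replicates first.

Mean Ct: fqpB 0 h 30.295; fqpB 48 h 28.760; gyrA 0 h 19.840; gyrA 48 h 20.200
ΔCt(0 h) = 30.295 − 19.840 = 10.455
ΔCt(48 h) = 28.760 − 20.200 = 8.560
ΔΔCt = 8.560 − 10.455 = -1.895
Fold change = 2^(−(-1.895)) = 2^1.895 = 3.7192

3.719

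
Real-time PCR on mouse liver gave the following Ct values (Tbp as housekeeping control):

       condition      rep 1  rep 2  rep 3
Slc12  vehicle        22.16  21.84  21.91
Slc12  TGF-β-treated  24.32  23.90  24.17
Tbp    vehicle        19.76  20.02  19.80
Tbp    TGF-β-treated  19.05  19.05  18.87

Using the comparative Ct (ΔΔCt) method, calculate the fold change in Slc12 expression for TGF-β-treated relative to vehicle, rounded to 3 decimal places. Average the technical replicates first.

0.122

Mean Ct: Slc12 vehicle 21.970; Slc12 TGF-β-treated 24.130; Tbp vehicle 19.860; Tbp TGF-β-treated 18.990
ΔCt(vehicle) = 21.970 − 19.860 = 2.110
ΔCt(TGF-β-treated) = 24.130 − 18.990 = 5.140
ΔΔCt = 5.140 − 2.110 = 3.030
Fold change = 2^(−3.030) = 0.1224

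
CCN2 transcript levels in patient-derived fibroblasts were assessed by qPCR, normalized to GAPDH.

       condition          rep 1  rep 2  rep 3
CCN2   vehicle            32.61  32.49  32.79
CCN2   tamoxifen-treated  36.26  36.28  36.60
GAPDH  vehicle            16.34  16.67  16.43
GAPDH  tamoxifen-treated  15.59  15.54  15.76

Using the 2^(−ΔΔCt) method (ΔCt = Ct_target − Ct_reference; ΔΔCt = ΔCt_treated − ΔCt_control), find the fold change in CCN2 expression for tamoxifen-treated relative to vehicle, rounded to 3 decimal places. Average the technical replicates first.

0.041

Mean Ct: CCN2 vehicle 32.630; CCN2 tamoxifen-treated 36.380; GAPDH vehicle 16.480; GAPDH tamoxifen-treated 15.630
ΔCt(vehicle) = 32.630 − 16.480 = 16.150
ΔCt(tamoxifen-treated) = 36.380 − 15.630 = 20.750
ΔΔCt = 20.750 − 16.150 = 4.600
Fold change = 2^(−4.600) = 0.0412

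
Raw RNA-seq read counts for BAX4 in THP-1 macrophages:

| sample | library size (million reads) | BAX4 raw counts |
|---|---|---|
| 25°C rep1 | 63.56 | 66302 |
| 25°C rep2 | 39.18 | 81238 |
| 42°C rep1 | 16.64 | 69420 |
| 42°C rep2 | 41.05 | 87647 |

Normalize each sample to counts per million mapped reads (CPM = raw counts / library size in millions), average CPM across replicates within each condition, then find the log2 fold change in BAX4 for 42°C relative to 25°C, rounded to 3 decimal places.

CPM(25°C rep1) = 66302 / 63.56 = 1043.1403
CPM(25°C rep2) = 81238 / 39.18 = 2073.4558
CPM(42°C rep1) = 69420 / 16.64 = 4171.8750
CPM(42°C rep2) = 87647 / 41.05 = 2135.1279
mean CPM(25°C) = 1558.2981; mean CPM(42°C) = 3153.5014
Fold change = 3153.5014 / 1558.2981 = 2.02368
log2(2.02368) = 1.0170

1.017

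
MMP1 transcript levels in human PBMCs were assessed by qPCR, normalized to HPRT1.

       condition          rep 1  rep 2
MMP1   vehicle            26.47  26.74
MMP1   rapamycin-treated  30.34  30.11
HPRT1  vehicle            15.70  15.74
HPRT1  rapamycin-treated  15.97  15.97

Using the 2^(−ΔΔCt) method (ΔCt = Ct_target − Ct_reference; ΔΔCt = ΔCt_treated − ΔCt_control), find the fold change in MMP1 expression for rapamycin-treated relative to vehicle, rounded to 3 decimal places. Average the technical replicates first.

0.097

Mean Ct: MMP1 vehicle 26.605; MMP1 rapamycin-treated 30.225; HPRT1 vehicle 15.720; HPRT1 rapamycin-treated 15.970
ΔCt(vehicle) = 26.605 − 15.720 = 10.885
ΔCt(rapamycin-treated) = 30.225 − 15.970 = 14.255
ΔΔCt = 14.255 − 10.885 = 3.370
Fold change = 2^(−3.370) = 0.0967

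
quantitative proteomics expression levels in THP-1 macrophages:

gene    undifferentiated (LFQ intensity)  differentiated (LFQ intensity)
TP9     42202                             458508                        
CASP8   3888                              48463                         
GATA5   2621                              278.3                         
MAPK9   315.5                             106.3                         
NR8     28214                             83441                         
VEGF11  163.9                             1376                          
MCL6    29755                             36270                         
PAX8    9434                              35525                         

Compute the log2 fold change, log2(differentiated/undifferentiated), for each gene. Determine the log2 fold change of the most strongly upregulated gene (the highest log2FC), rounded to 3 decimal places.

3.640

log2(458508/42202) = 3.442  (TP9)
log2(48463/3888) = 3.640  (CASP8)
log2(278.3/2621) = -3.235  (GATA5)
log2(106.3/315.5) = -1.569  (MAPK9)
log2(83441/28214) = 1.564  (NR8)
log2(1376/163.9) = 3.070  (VEGF11)
log2(36270/29755) = 0.286  (MCL6)
log2(35525/9434) = 1.913  (PAX8)
CASP8 is most strongly upregulated.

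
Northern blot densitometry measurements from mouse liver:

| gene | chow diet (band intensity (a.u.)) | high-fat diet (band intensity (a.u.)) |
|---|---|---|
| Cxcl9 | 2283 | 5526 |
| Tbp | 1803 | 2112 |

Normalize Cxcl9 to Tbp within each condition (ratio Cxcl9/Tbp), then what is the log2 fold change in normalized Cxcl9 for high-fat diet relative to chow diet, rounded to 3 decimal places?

1.047

Cxcl9/Tbp (chow diet) = 2283 / 1803 = 1.2662
Cxcl9/Tbp (high-fat diet) = 5526 / 2112 = 2.6165
Fold change = 2.6165 / 1.2662 = 2.0664
log2(2.0664) = 1.0471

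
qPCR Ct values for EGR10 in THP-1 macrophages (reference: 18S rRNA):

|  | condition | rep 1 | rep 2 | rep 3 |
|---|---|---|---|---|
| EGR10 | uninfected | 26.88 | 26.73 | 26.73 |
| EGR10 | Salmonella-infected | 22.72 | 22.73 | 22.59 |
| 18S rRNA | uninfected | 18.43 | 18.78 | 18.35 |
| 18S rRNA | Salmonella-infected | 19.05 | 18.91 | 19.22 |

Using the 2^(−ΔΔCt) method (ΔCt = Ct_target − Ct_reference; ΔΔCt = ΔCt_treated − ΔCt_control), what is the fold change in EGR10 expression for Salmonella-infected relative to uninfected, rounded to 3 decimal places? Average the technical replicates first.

Mean Ct: EGR10 uninfected 26.780; EGR10 Salmonella-infected 22.680; 18S rRNA uninfected 18.520; 18S rRNA Salmonella-infected 19.060
ΔCt(uninfected) = 26.780 − 18.520 = 8.260
ΔCt(Salmonella-infected) = 22.680 − 19.060 = 3.620
ΔΔCt = 3.620 − 8.260 = -4.640
Fold change = 2^(−(-4.640)) = 2^4.640 = 24.9333

24.933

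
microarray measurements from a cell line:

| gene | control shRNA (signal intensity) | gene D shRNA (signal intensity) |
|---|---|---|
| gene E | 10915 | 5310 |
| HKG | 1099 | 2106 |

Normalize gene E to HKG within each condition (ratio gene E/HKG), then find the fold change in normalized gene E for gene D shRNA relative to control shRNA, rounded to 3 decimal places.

0.254

gene E/HKG (control shRNA) = 10915 / 1099 = 9.9318
gene E/HKG (gene D shRNA) = 5310 / 2106 = 2.5214
Fold change = 2.5214 / 9.9318 = 0.2539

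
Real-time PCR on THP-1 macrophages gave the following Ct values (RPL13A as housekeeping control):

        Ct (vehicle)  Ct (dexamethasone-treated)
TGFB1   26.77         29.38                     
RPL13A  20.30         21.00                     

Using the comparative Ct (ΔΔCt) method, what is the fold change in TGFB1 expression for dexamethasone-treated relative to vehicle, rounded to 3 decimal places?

0.266

ΔCt(vehicle) = 26.770 − 20.300 = 6.470
ΔCt(dexamethasone-treated) = 29.380 − 21.000 = 8.380
ΔΔCt = 8.380 − 6.470 = 1.910
Fold change = 2^(−1.910) = 0.2661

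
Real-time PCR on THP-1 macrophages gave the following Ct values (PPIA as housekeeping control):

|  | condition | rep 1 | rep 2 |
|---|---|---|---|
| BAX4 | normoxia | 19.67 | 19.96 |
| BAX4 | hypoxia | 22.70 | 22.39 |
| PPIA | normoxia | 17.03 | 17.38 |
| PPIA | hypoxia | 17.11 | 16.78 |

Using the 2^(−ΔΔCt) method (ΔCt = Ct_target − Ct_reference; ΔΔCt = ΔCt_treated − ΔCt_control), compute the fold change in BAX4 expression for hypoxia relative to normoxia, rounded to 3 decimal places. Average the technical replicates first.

0.126

Mean Ct: BAX4 normoxia 19.815; BAX4 hypoxia 22.545; PPIA normoxia 17.205; PPIA hypoxia 16.945
ΔCt(normoxia) = 19.815 − 17.205 = 2.610
ΔCt(hypoxia) = 22.545 − 16.945 = 5.600
ΔΔCt = 5.600 − 2.610 = 2.990
Fold change = 2^(−2.990) = 0.1259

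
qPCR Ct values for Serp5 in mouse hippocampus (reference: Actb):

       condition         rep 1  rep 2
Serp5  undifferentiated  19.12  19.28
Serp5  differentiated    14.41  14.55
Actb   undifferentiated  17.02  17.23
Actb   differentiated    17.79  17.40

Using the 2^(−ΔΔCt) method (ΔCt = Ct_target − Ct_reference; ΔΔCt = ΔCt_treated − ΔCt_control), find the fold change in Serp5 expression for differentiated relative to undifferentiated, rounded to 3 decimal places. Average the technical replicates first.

36.504

Mean Ct: Serp5 undifferentiated 19.200; Serp5 differentiated 14.480; Actb undifferentiated 17.125; Actb differentiated 17.595
ΔCt(undifferentiated) = 19.200 − 17.125 = 2.075
ΔCt(differentiated) = 14.480 − 17.595 = -3.115
ΔΔCt = -3.115 − 2.075 = -5.190
Fold change = 2^(−(-5.190)) = 2^5.190 = 36.5044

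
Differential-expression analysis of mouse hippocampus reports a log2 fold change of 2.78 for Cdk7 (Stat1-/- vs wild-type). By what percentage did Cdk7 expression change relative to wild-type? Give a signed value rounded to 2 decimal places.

Fold change = 2^(2.78) = 6.8685
Percent change = (FC − 1) × 100% = (6.8685 − 1) × 100 = 586.85%

586.85%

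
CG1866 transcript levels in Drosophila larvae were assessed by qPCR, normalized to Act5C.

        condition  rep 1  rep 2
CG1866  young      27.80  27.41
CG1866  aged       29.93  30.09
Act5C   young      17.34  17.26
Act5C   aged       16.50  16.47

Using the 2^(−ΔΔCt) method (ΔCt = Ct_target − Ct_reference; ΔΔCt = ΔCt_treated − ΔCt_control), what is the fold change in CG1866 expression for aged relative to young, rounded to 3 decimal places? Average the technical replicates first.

0.107

Mean Ct: CG1866 young 27.605; CG1866 aged 30.010; Act5C young 17.300; Act5C aged 16.485
ΔCt(young) = 27.605 − 17.300 = 10.305
ΔCt(aged) = 30.010 − 16.485 = 13.525
ΔΔCt = 13.525 − 10.305 = 3.220
Fold change = 2^(−3.220) = 0.1073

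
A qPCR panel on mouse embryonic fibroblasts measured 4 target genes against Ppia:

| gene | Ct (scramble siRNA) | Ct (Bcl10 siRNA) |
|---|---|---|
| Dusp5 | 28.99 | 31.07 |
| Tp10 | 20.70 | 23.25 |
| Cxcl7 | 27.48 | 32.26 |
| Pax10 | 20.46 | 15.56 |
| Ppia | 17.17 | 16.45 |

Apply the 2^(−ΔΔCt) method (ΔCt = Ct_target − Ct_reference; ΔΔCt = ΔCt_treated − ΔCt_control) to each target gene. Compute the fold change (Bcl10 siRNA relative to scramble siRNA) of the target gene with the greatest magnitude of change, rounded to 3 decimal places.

Dusp5: ΔΔCt = (31.07−16.45) − (28.99−17.17) = 14.62 − 11.82 = 2.80; fold change = 2^-2.80 = 0.144
Tp10: ΔΔCt = (23.25−16.45) − (20.70−17.17) = 6.80 − 3.53 = 3.27; fold change = 2^-3.27 = 0.104
Cxcl7: ΔΔCt = (32.26−16.45) − (27.48−17.17) = 15.81 − 10.31 = 5.50; fold change = 2^-5.50 = 0.022
Pax10: ΔΔCt = (15.56−16.45) − (20.46−17.17) = -0.89 − 3.29 = -4.18; fold change = 2^4.18 = 18.126
Cxcl7 has the largest |ΔΔCt| = 5.50.

0.022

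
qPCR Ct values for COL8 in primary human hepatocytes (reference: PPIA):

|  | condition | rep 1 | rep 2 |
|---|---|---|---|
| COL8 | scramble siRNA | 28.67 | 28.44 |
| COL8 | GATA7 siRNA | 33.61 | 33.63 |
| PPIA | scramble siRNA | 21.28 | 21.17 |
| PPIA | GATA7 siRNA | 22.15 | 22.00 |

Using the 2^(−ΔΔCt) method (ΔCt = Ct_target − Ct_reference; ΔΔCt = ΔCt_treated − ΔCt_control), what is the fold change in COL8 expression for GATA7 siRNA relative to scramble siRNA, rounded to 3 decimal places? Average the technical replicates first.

0.054

Mean Ct: COL8 scramble siRNA 28.555; COL8 GATA7 siRNA 33.620; PPIA scramble siRNA 21.225; PPIA GATA7 siRNA 22.075
ΔCt(scramble siRNA) = 28.555 − 21.225 = 7.330
ΔCt(GATA7 siRNA) = 33.620 − 22.075 = 11.545
ΔΔCt = 11.545 − 7.330 = 4.215
Fold change = 2^(−4.215) = 0.0538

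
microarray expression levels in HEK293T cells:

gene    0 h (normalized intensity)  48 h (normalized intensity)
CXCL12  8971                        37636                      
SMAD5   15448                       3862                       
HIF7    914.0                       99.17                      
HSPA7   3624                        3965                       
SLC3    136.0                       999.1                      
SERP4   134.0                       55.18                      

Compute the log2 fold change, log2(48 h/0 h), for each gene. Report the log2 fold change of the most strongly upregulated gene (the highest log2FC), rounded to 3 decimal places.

log2(37636/8971) = 2.069  (CXCL12)
log2(3862/15448) = -2.000  (SMAD5)
log2(99.17/914.0) = -3.204  (HIF7)
log2(3965/3624) = 0.130  (HSPA7)
log2(999.1/136.0) = 2.877  (SLC3)
log2(55.18/134.0) = -1.280  (SERP4)
SLC3 is most strongly upregulated.

2.877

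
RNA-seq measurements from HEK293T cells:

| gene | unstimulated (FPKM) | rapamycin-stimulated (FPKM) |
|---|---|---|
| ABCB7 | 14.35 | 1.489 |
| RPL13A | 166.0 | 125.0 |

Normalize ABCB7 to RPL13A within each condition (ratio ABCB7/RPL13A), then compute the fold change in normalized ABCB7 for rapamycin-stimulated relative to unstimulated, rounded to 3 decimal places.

0.138

ABCB7/RPL13A (unstimulated) = 14.35 / 166.0 = 0.086446
ABCB7/RPL13A (rapamycin-stimulated) = 1.489 / 125.0 = 0.011912
Fold change = 0.011912 / 0.086446 = 0.1378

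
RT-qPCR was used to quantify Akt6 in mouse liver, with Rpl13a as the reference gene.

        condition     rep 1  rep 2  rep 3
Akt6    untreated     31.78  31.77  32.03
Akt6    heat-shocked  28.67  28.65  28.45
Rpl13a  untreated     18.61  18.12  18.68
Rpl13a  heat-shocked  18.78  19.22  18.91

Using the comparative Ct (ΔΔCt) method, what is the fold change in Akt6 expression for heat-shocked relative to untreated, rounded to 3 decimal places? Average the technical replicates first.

Mean Ct: Akt6 untreated 31.860; Akt6 heat-shocked 28.590; Rpl13a untreated 18.470; Rpl13a heat-shocked 18.970
ΔCt(untreated) = 31.860 − 18.470 = 13.390
ΔCt(heat-shocked) = 28.590 − 18.970 = 9.620
ΔΔCt = 9.620 − 13.390 = -3.770
Fold change = 2^(−(-3.770)) = 2^3.770 = 13.6422

13.642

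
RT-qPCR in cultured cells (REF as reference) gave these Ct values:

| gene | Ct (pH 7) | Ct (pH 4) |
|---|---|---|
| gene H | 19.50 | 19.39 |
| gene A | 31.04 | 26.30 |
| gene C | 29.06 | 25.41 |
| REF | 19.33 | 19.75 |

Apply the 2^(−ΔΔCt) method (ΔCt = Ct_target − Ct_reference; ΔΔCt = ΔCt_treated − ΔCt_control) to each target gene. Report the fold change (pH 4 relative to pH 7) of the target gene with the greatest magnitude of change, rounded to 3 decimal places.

35.753

gene H: ΔΔCt = (19.39−19.75) − (19.50−19.33) = -0.36 − 0.17 = -0.53; fold change = 2^0.53 = 1.444
gene A: ΔΔCt = (26.30−19.75) − (31.04−19.33) = 6.55 − 11.71 = -5.16; fold change = 2^5.16 = 35.753
gene C: ΔΔCt = (25.41−19.75) − (29.06−19.33) = 5.66 − 9.73 = -4.07; fold change = 2^4.07 = 16.795
gene A has the largest |ΔΔCt| = 5.16.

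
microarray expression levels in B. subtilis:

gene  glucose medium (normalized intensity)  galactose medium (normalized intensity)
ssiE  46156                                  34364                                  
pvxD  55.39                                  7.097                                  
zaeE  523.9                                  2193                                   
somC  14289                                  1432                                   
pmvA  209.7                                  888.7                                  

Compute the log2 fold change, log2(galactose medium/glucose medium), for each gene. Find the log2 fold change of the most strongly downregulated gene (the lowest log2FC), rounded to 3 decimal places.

log2(34364/46156) = -0.426  (ssiE)
log2(7.097/55.39) = -2.964  (pvxD)
log2(2193/523.9) = 2.066  (zaeE)
log2(1432/14289) = -3.319  (somC)
log2(888.7/209.7) = 2.083  (pmvA)
somC is most strongly downregulated.

-3.319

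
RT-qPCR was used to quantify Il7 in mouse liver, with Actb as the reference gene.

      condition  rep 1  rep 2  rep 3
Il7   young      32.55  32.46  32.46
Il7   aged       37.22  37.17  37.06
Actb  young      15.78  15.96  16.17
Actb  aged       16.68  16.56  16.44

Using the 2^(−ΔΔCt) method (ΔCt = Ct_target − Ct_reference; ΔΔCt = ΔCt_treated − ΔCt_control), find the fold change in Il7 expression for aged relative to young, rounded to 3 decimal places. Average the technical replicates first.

Mean Ct: Il7 young 32.490; Il7 aged 37.150; Actb young 15.970; Actb aged 16.560
ΔCt(young) = 32.490 − 15.970 = 16.520
ΔCt(aged) = 37.150 − 16.560 = 20.590
ΔΔCt = 20.590 − 16.520 = 4.070
Fold change = 2^(−4.070) = 0.0595

0.060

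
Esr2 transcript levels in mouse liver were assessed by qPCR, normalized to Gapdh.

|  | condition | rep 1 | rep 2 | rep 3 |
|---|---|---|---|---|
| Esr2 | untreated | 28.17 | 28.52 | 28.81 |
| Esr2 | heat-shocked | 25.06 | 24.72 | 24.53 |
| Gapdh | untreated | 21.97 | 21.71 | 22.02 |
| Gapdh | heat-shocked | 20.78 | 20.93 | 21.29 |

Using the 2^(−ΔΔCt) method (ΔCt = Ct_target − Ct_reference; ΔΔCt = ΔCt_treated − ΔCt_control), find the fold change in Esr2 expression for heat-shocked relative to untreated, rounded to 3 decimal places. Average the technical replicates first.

Mean Ct: Esr2 untreated 28.500; Esr2 heat-shocked 24.770; Gapdh untreated 21.900; Gapdh heat-shocked 21.000
ΔCt(untreated) = 28.500 − 21.900 = 6.600
ΔCt(heat-shocked) = 24.770 − 21.000 = 3.770
ΔΔCt = 3.770 − 6.600 = -2.830
Fold change = 2^(−(-2.830)) = 2^2.830 = 7.1107

7.111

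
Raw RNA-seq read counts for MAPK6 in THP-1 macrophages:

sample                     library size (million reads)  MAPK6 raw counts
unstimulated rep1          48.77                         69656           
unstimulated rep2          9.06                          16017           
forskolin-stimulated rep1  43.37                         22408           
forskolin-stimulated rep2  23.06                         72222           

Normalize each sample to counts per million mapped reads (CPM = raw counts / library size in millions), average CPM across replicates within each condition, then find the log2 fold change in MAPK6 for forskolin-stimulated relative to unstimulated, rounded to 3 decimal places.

0.191

CPM(unstimulated rep1) = 69656 / 48.77 = 1428.2551
CPM(unstimulated rep2) = 16017 / 9.06 = 1767.8808
CPM(forskolin-stimulated rep1) = 22408 / 43.37 = 516.6705
CPM(forskolin-stimulated rep2) = 72222 / 23.06 = 3131.9167
mean CPM(unstimulated) = 1598.0679; mean CPM(forskolin-stimulated) = 1824.2936
Fold change = 1824.2936 / 1598.0679 = 1.14156
log2(1.14156) = 0.1910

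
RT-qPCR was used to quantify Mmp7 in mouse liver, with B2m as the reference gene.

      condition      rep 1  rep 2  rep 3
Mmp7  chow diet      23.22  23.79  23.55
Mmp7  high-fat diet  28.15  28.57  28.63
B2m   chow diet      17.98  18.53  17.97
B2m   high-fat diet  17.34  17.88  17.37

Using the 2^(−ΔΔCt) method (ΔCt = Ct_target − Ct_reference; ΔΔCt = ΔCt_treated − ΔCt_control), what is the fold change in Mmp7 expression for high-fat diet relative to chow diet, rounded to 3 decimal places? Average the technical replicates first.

Mean Ct: Mmp7 chow diet 23.520; Mmp7 high-fat diet 28.450; B2m chow diet 18.160; B2m high-fat diet 17.530
ΔCt(chow diet) = 23.520 − 18.160 = 5.360
ΔCt(high-fat diet) = 28.450 − 17.530 = 10.920
ΔΔCt = 10.920 − 5.360 = 5.560
Fold change = 2^(−5.560) = 0.0212

0.021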